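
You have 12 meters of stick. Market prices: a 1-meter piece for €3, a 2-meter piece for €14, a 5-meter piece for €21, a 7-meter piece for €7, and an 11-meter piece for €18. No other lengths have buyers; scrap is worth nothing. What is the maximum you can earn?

Consider every possible first cut. best[k] is the best of p[i]+best[k−i] over all sellable i≤k.
best[1] = 3
best[2] = max(3+3, 14+0) = 14
best[3] = max(3+14, 14+3) = 17
best[4] = max(3+17, 14+14) = 28
best[5] = max(3+28, 14+17, 21+0) = 31
best[6] = max(3+31, 14+28, 21+3) = 42
best[7] = max(3+42, 14+31, 21+14, 7+0) = 45
best[8] = max(3+45, 14+42, 21+17, 7+3) = 56
best[9] = max(3+56, 14+45, 21+28, 7+14) = 59
best[10] = max(3+59, 14+56, 21+31, 7+17) = 70
best[11] = max(3+70, 14+59, 21+42, 7+28, 18+0) = 73
best[12] = max(3+73, 14+70, 21+45, 7+31, 18+3) = 84
One optimal cutting: 2 + 2 + 2 + 2 + 2 + 2 → €84.

84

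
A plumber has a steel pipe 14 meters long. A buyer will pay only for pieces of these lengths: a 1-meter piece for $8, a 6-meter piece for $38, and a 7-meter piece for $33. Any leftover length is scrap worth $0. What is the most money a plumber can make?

Consider every possible first cut. r[k] is the best of p[i]+r[k−i] over all sellable i≤k.
r[1] = 8
r[2] = 16  (first piece 1, then r[1]=8)
r[3] = 24  (first piece 1, then r[2]=16)
r[4] = 32  (first piece 1, then r[3]=24)
r[5] = 40  (first piece 1, then r[4]=32)
r[6] = max(8+40, 38+0) = 48
r[7] = max(8+48, 38+8, 33+0) = 56
r[8] = max(8+56, 38+16, 33+8) = 64
r[9] = max(8+64, 38+24, 33+16) = 72
r[10] = max(8+72, 38+32, 33+24) = 80
r[11] = max(8+80, 38+40, 33+32) = 88
r[12] = max(8+88, 38+48, 33+40) = 96
r[13] = max(8+96, 38+56, 33+48) = 104
r[14] = max(8+104, 38+64, 33+56) = 112
One optimal cutting: 1 + 1 + 1 + 1 + 1 + 1 + 1 + 1 + 1 + 1 + 1 + 1 + 1 + 1 → $112.

112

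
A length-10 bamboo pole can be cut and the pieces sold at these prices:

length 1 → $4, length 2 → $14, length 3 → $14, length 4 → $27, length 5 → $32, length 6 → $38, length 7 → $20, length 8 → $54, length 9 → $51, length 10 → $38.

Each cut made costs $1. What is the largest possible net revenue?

Build r[k] bottom-up: r[k] = max over allowed piece i of (p[i] + r[k−i]) − 1 per cut.
r[1] = 4
r[2] = max(4+4-1, 14+0) = 14
r[3] = max(4+14-1, 14+4-1, 14+0) = 17
r[4] = max(4+17-1, 14+14-1, 14+4-1, 27+0) = 27
r[5] = max(4+27-1, 14+17-1, 14+14-1, 27+4-1, 32+0) = 32
r[6] = max(4+32-1, 14+27-1, 14+17-1, 27+14-1, 32+4-1, 38+0) = 40
r[7] = max(4+40-1, 14+32-1, 14+27-1, …, 38+4-1, 20+0) = 45
r[8] = max(4+45-1, 14+40-1, 14+32-1, …, 20+4-1, 54+0) = 54
r[9] = max(4+54-1, 14+45-1, 14+40-1, …, 54+4-1, 51+0) = 58
r[10] = max(4+58-1, 14+54-1, 14+45-1, …, 51+4-1, 38+0) = 67
One optimal plan: pieces 8 + 2 (1 cut) → $68 − $1 = $67.

67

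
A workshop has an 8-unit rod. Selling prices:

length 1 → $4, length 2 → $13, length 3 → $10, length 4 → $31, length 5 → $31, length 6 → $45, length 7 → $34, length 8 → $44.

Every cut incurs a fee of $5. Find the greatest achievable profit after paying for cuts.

57

Let v[k] be the best obtainable value from length k. For each k, try every first piece i and keep the best of price[i] + v[k−i] minus the 5 cut fee when i<k.
v[1] = 4
v[2] = 13
v[3] = 12  (first piece 1, then v[2]=13)
v[4] = 31
v[5] = 31
v[6] = 45
v[7] = 44  (first piece 1, then v[6]=45)
v[8] = 57  (first piece 4, then v[4]=31)
One optimal plan: pieces 4 + 4 (1 cut) → $62 − $5 = $57.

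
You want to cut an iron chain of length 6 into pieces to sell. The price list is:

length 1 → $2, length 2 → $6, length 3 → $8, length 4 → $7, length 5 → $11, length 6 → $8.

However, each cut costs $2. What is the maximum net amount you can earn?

Build v[k] bottom-up: v[k] = max over allowed piece i of (p[i] + v[k−i]) − 2 per cut.
v[1] = 2
v[2] = max(2+2-2, 6+0) = 6
v[3] = max(2+6-2, 6+2-2, 8+0) = 8
v[4] = max(2+8-2, 6+6-2, 8+2-2, 7+0) = 10
v[5] = max(2+10-2, 6+8-2, 8+6-2, 7+2-2, 11+0) = 12
v[6] = max(2+12-2, 6+10-2, 8+8-2, 7+6-2, 11+2-2, 8+0) = 14
One optimal plan: pieces 2 + 2 + 2 (2 cuts) → $18 − $4 = $14.

14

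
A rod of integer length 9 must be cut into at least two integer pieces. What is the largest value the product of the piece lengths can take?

Let g[k] be the best product for length k (with at least one cut). For each first piece i, the rest contributes max(k−i, g[k−i]).
g[2] = 1*max(1,0) = 1*1 = 1
g[3] = max(1*2, 2*1) = 2
g[4] = max(1*3, 2*2, 3*1) = 4
g[5] = max(1*4, 2*3, 3*2, 4*1) = 6
g[6] = max(1*6, 2*4, 3*3, 4*2, 5*1) = 9
g[7] = max(1*9, 2*6, 3*4, 4*3, 5*2, 6*1) = 12
g[8] = max(1*12, 2*9, 3*6, …, 6*2, 7*1) = 18
g[9] = max(1*18, 2*12, 3*9, …, 7*2, 8*1) = 27
One optimal split: 3 + 3 + 3; product 3*3*3 = 27.

27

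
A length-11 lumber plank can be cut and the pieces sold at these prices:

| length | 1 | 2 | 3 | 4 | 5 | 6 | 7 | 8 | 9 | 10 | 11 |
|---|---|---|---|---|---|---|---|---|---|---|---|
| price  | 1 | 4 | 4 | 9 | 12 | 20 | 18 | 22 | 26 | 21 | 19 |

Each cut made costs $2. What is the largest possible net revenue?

30

Consider every possible first cut. r[k] is the best of p[i]+r[k−i] over all sellable i≤k, charging 2 whenever i<k.
r[1] = 1
r[2] = max(1+1-2, 4+0) = 4
r[3] = max(1+4-2, 4+1-2, 4+0) = 4
r[4] = max(1+4-2, 4+4-2, 4+1-2, 9+0) = 9
r[5] = max(1+9-2, 4+4-2, 4+4-2, 9+1-2, 12+0) = 12
r[6] = max(1+12-2, 4+9-2, 4+4-2, 9+4-2, 12+1-2, 20+0) = 20
r[7] = max(1+20-2, 4+12-2, 4+9-2, …, 20+1-2, 18+0) = 19
r[8] = max(1+19-2, 4+20-2, 4+12-2, …, 18+1-2, 22+0) = 22
r[9] = max(1+22-2, 4+19-2, 4+20-2, …, 22+1-2, 26+0) = 26
r[10] = max(1+26-2, 4+22-2, 4+19-2, …, 26+1-2, 21+0) = 27
r[11] = max(1+27-2, 4+26-2, 4+22-2, …, 21+1-2, 19+0) = 30
One optimal plan: pieces 6 + 5 (1 cut) → $32 − $2 = $30.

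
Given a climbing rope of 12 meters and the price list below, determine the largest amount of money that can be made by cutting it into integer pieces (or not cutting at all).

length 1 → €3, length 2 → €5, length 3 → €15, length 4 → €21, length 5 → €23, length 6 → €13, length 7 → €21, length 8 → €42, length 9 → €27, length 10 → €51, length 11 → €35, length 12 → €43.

63

Build r[k] bottom-up: r[k] = max over allowed piece i of (p[i] + r[k−i]).
r[1] = 3
r[2] = max(3+3, 5+0) = 6
r[3] = max(3+6, 5+3, 15+0) = 15
r[4] = max(3+15, 5+6, 15+3, 21+0) = 21
r[5] = max(3+21, 5+15, 15+6, 21+3, 23+0) = 24
r[6] = max(3+24, 5+21, 15+15, 21+6, 23+3, 13+0) = 30
r[7] = max(3+30, 5+24, 15+21, …, 13+3, 21+0) = 36
r[8] = max(3+36, 5+30, 15+24, …, 21+3, 42+0) = 42
r[9] = max(3+42, 5+36, 15+30, …, 42+3, 27+0) = 45
r[10] = max(3+45, 5+42, 15+36, …, 27+3, 51+0) = 51
r[11] = max(3+51, 5+45, 15+42, …, 51+3, 35+0) = 57
r[12] = max(3+57, 5+51, 15+45, …, 35+3, 43+0) = 63
One optimal cutting: 4 + 4 + 4 → €21 + €21 + €21 = €63.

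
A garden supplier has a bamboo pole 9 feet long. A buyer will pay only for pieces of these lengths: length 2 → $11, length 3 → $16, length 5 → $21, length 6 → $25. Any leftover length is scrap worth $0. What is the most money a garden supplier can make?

49

Let f[k] be the best obtainable value from length k. For each k, try every first piece i and keep the best of price[i] + f[k−i].
f[1] = 0
f[2] = 11
f[3] = max(11+0, 16+0) = 16
f[4] = max(11+11, 16+0) = 22
f[5] = max(11+16, 16+11, 21+0) = 27
f[6] = max(11+22, 16+16, 21+0, 25+0) = 33
f[7] = max(11+27, 16+22, 21+11, 25+0) = 38
f[8] = max(11+33, 16+27, 21+16, 25+11) = 44
f[9] = max(11+38, 16+33, 21+22, 25+16) = 49
One optimal cutting: 3 + 2 + 2 + 2 → $49.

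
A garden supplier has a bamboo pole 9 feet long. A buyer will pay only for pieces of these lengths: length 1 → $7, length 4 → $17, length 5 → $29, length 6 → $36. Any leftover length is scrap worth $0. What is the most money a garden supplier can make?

63

Build best[k] bottom-up: best[k] = max over allowed piece i of (p[i] + best[k−i]).
best[1] = 7
best[2] = 14  (first piece 1, then best[1]=7)
best[3] = 21  (first piece 1, then best[2]=14)
best[4] = max(7+21, 17+0) = 28
best[5] = max(7+28, 17+7, 29+0) = 35
best[6] = max(7+35, 17+14, 29+7, 36+0) = 42
best[7] = max(7+42, 17+21, 29+14, 36+7) = 49
best[8] = max(7+49, 17+28, 29+21, 36+14) = 56
best[9] = max(7+56, 17+35, 29+28, 36+21) = 63
One optimal cutting: 1 + 1 + 1 + 1 + 1 + 1 + 1 + 1 + 1 → $63.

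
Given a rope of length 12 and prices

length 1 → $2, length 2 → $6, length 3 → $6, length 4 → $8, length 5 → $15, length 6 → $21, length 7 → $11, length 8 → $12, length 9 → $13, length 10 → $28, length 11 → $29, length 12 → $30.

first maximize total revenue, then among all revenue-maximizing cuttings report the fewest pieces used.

2

Let r[k] be the best obtainable value from length k. For each k, try every first piece i and keep the best of price[i] + r[k−i].
r[1] = 2
r[2] = 6
r[3] = 8  (first piece 1, then r[2]=6)
r[4] = 12  (first piece 2, then r[2]=6)
r[5] = 15
r[6] = 21
r[7] = 23  (first piece 1, then r[6]=21)
r[8] = 27  (first piece 2, then r[6]=21)
r[9] = 29  (first piece 1, then r[8]=27)
r[10] = 33  (first piece 2, then r[8]=27)
r[11] = 36  (first piece 5, then r[6]=21)
r[12] = 42  (first piece 6, then r[6]=21)
Maximum revenue is $42.
Now minimize piece count subject to staying optimal: for each k, pieces[k] = 1 + min over i with p[i]+r[k−i]=r[k] of pieces[k−i].
pieces[9] = 3
pieces[10] = 3
pieces[11] = 2
pieces[12] = 2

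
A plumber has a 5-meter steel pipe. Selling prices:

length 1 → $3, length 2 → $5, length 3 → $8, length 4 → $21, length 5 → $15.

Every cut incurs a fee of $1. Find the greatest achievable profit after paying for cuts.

23

Consider every possible first cut. r[k] is the best of p[i]+r[k−i] over all sellable i≤k, charging 1 whenever i<k.
r[1] = 3
r[2] = max(3+3-1, 5+0) = 5
r[3] = max(3+5-1, 5+3-1, 8+0) = 8
r[4] = max(3+8-1, 5+5-1, 8+3-1, 21+0) = 21
r[5] = max(3+21-1, 5+8-1, 8+5-1, 21+3-1, 15+0) = 23
One optimal plan: pieces 4 + 1 (1 cut) → $24 − $1 = $23.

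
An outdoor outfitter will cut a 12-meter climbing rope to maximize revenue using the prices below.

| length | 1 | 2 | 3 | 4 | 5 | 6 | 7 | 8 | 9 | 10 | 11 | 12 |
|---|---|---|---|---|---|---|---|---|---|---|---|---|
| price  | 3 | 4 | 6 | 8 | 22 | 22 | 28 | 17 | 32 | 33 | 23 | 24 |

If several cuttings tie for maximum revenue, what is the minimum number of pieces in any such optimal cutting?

Build r[k] bottom-up: r[k] = max over allowed piece i of (p[i] + r[k−i]).
r[1] = 3
r[2] = max(3+3, 4+0) = 6
r[3] = max(3+6, 4+3, 6+0) = 9
r[4] = max(3+9, 4+6, 6+3, 8+0) = 12
r[5] = max(3+12, 4+9, 6+6, 8+3, 22+0) = 22
r[6] = max(3+22, 4+12, 6+9, 8+6, 22+3, 22+0) = 25
r[7] = max(3+25, 4+22, 6+12, …, 22+3, 28+0) = 28
r[8] = max(3+28, 4+25, 6+22, …, 28+3, 17+0) = 31
r[9] = max(3+31, 4+28, 6+25, …, 17+3, 32+0) = 34
r[10] = max(3+34, 4+31, 6+28, …, 32+3, 33+0) = 44
r[11] = max(3+44, 4+34, 6+31, …, 33+3, 23+0) = 47
r[12] = max(3+47, 4+44, 6+34, …, 23+3, 24+0) = 50
Maximum revenue is €50.
Now minimize piece count subject to staying optimal: for each k, pieces[k] = 1 + min over i with p[i]+r[k−i]=r[k] of pieces[k−i].
pieces[9] = 3
pieces[10] = 2
pieces[11] = 3
pieces[12] = 2

2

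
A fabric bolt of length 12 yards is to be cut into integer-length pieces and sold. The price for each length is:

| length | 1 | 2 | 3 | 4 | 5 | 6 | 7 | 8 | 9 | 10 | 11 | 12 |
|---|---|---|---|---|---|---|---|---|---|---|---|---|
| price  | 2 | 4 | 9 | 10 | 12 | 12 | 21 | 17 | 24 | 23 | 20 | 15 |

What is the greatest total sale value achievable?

36

Consider every possible first cut. R[k] is the best of p[i]+R[k−i] over all sellable i≤k.
R[1] = 2
R[2] = max(2+2, 4+0) = 4
R[3] = max(2+4, 4+2, 9+0) = 9
R[4] = max(2+9, 4+4, 9+2, 10+0) = 11
R[5] = max(2+11, 4+9, 9+4, 10+2, 12+0) = 13
R[6] = max(2+13, 4+11, 9+9, 10+4, 12+2, 12+0) = 18
R[7] = max(2+18, 4+13, 9+11, …, 12+2, 21+0) = 21
R[8] = max(2+21, 4+18, 9+13, …, 21+2, 17+0) = 23
R[9] = max(2+23, 4+21, 9+18, …, 17+2, 24+0) = 27
R[10] = max(2+27, 4+23, 9+21, …, 24+2, 23+0) = 30
R[11] = max(2+30, 4+27, 9+23, …, 23+2, 20+0) = 32
R[12] = max(2+32, 4+30, 9+27, …, 20+2, 15+0) = 36
One optimal cutting: 3 + 3 + 3 + 3 → $9 + $9 + $9 + $9 = $36.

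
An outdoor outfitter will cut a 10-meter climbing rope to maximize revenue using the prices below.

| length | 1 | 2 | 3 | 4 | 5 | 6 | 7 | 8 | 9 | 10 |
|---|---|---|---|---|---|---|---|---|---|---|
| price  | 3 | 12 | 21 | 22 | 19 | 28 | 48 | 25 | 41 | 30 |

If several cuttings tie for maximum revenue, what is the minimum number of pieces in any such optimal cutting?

Let r[k] be the best obtainable value from length k. For each k, try every first piece i and keep the best of price[i] + r[k−i].
r[1] = 3
r[2] = max(3+3, 12+0) = 12
r[3] = max(3+12, 12+3, 21+0) = 21
r[4] = max(3+21, 12+12, 21+3, 22+0) = 24
r[5] = max(3+24, 12+21, 21+12, 22+3, 19+0) = 33
r[6] = max(3+33, 12+24, 21+21, 22+12, 19+3, 28+0) = 42
r[7] = max(3+42, 12+33, 21+24, …, 28+3, 48+0) = 48
r[8] = max(3+48, 12+42, 21+33, …, 48+3, 25+0) = 54
r[9] = max(3+54, 12+48, 21+42, …, 25+3, 41+0) = 63
r[10] = max(3+63, 12+54, 21+48, …, 41+3, 30+0) = 69
Maximum revenue is €69.
Now minimize piece count subject to staying optimal: for each k, pieces[k] = 1 + min over i with p[i]+r[k−i]=r[k] of pieces[k−i].
pieces[7] = 1
pieces[8] = 3
pieces[9] = 3
pieces[10] = 2

2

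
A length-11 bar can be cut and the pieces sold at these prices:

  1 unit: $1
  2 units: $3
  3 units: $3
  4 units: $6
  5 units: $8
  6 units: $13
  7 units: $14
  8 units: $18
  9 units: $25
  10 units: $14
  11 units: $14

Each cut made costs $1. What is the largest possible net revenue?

Build v[k] bottom-up: v[k] = max over allowed piece i of (p[i] + v[k−i]) − 1 per cut.
v[1] = 1
v[2] = 3
v[3] = 3  (first piece 1, then v[2]=3)
v[4] = 6
v[5] = 8
v[6] = 13
v[7] = 14
v[8] = 18
v[9] = 25
v[10] = 25  (first piece 1, then v[9]=25)
v[11] = 27  (first piece 2, then v[9]=25)
One optimal plan: pieces 9 + 2 (1 cut) → $28 − $1 = $27.

27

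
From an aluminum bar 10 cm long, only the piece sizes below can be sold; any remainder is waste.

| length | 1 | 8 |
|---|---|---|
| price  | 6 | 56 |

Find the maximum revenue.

Build best[k] bottom-up: best[k] = max over allowed piece i of (p[i] + best[k−i]).
best[1] = 6
best[2] = 12  (first piece 1, then best[1]=6)
best[3] = 18  (first piece 1, then best[2]=12)
best[4] = 24  (first piece 1, then best[3]=18)
best[5] = 30  (first piece 1, then best[4]=24)
best[6] = 36  (first piece 1, then best[5]=30)
best[7] = 42  (first piece 1, then best[6]=36)
best[8] = 56
best[9] = 62  (first piece 1, then best[8]=56)
best[10] = 68  (first piece 1, then best[9]=62)
One optimal cutting: 8 + 1 + 1 → $68.

68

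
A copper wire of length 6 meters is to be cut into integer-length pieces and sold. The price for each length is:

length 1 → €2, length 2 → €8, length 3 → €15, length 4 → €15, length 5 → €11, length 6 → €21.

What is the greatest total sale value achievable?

30

Let best[k] be the best obtainable value from length k. For each k, try every first piece i and keep the best of price[i] + best[k−i].
best[1] = 2
best[2] = max(2+2, 8+0) = 8
best[3] = max(2+8, 8+2, 15+0) = 15
best[4] = max(2+15, 8+8, 15+2, 15+0) = 17
best[5] = max(2+17, 8+15, 15+8, 15+2, 11+0) = 23
best[6] = max(2+23, 8+17, 15+15, 15+8, 11+2, 21+0) = 30
One optimal cutting: 3 + 3 → €15 + €15 = €30.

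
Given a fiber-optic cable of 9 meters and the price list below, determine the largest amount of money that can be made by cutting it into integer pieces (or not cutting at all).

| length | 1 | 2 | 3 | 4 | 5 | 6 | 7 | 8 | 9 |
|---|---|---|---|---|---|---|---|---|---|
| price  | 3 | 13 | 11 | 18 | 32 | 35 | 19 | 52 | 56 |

58

Consider every possible first cut. R[k] is the best of p[i]+R[k−i] over all sellable i≤k.
R[1] = 3
R[2] = 13
R[3] = 16  (first piece 1, then R[2]=13)
R[4] = 26  (first piece 2, then R[2]=13)
R[5] = 32
R[6] = 39  (first piece 2, then R[4]=26)
R[7] = 45  (first piece 2, then R[5]=32)
R[8] = 52  (first piece 2, then R[6]=39)
R[9] = 58  (first piece 2, then R[7]=45)
One optimal cutting: 5 + 2 + 2 → $32 + $13 + $13 = $58.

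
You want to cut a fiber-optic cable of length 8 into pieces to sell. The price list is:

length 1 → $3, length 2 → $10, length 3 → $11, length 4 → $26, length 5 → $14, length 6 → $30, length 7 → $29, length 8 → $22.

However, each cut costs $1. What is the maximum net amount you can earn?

51

Consider every possible first cut. r[k] is the best of p[i]+r[k−i] over all sellable i≤k, charging 1 whenever i<k.
r[1] = 3
r[2] = max(3+3-1, 10+0) = 10
r[3] = max(3+10-1, 10+3-1, 11+0) = 12
r[4] = max(3+12-1, 10+10-1, 11+3-1, 26+0) = 26
r[5] = max(3+26-1, 10+12-1, 11+10-1, 26+3-1, 14+0) = 28
r[6] = max(3+28-1, 10+26-1, 11+12-1, 26+10-1, 14+3-1, 30+0) = 35
r[7] = max(3+35-1, 10+28-1, 11+26-1, …, 30+3-1, 29+0) = 37
r[8] = max(3+37-1, 10+35-1, 11+28-1, …, 29+3-1, 22+0) = 51
One optimal plan: pieces 4 + 4 (1 cut) → $52 − $1 = $51.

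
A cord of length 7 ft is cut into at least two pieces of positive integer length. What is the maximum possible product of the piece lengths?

12

Define m[k] = max over 1≤i<k of i · max(k−i, m[k−i]); the inner max lets the remainder stay uncut if that's better.
m[2] = 1×max(1,0) = 1×1 = 1
m[3] = max(1×2, 2×1) = 2
m[4] = max(1×3, 2×2, 3×1) = 4
m[5] = max(1×4, 2×3, 3×2, 4×1) = 6
m[6] = max(1×6, 2×4, 3×3, 4×2, 5×1) = 9
m[7] = max(1×9, 2×6, 3×4, 4×3, 5×2, 6×1) = 12
One optimal split: 3 + 2 + 2; product 3×2×2 = 12.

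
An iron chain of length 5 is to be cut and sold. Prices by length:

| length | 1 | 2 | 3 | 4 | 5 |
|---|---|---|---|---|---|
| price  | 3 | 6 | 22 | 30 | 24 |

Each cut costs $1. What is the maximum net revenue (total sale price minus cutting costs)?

32

Consider every possible first cut. net[k] is the best of p[i]+net[k−i] over all sellable i≤k, charging 1 whenever i<k.
net[1] = 3
net[2] = 6
net[3] = 22
net[4] = 30
net[5] = 32  (first piece 1, then net[4]=30)
One optimal plan: pieces 4 + 1 (1 cut) → $33 − $1 = $32.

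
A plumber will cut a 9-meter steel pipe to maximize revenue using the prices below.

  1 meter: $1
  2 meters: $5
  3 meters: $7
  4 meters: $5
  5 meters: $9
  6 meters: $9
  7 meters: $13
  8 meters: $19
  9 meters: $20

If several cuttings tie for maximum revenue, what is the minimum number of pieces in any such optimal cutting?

4

Consider every possible first cut. r[k] is the best of p[i]+r[k−i] over all sellable i≤k.
r[1] = 1
r[2] = 5
r[3] = 7
r[4] = 10  (first piece 2, then r[2]=5)
r[5] = 12  (first piece 2, then r[3]=7)
r[6] = 15  (first piece 2, then r[4]=10)
r[7] = 17  (first piece 2, then r[5]=12)
r[8] = 20  (first piece 2, then r[6]=15)
r[9] = 22  (first piece 2, then r[7]=17)
Maximum revenue is $22.
Now minimize piece count subject to staying optimal: for each k, pieces[k] = 1 + min over i with p[i]+r[k−i]=r[k] of pieces[k−i].
pieces[6] = 3
pieces[7] = 3
pieces[8] = 4
pieces[9] = 4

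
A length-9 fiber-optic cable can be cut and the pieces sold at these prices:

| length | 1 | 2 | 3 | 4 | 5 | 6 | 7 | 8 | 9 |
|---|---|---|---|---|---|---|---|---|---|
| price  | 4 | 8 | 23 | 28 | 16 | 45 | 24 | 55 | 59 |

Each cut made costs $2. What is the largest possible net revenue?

66

Build net[k] bottom-up: net[k] = max over allowed piece i of (p[i] + net[k−i]) − 2 per cut.
net[1] = 4
net[2] = max(4+4-2, 8+0) = 8
net[3] = max(4+8-2, 8+4-2, 23+0) = 23
net[4] = max(4+23-2, 8+8-2, 23+4-2, 28+0) = 28
net[5] = max(4+28-2, 8+23-2, 23+8-2, 28+4-2, 16+0) = 30
net[6] = max(4+30-2, 8+28-2, 23+23-2, 28+8-2, 16+4-2, 45+0) = 45
net[7] = max(4+45-2, 8+30-2, 23+28-2, …, 45+4-2, 24+0) = 49
net[8] = max(4+49-2, 8+45-2, 23+30-2, …, 24+4-2, 55+0) = 55
net[9] = max(4+55-2, 8+49-2, 23+45-2, …, 55+4-2, 59+0) = 66
One optimal plan: pieces 6 + 3 (1 cut) → $68 − $2 = $66.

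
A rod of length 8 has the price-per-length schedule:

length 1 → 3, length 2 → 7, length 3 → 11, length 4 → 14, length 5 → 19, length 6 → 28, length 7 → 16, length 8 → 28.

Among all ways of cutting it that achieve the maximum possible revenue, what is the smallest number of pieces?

Let r[k] be the best obtainable value from length k. For each k, try every first piece i and keep the best of price[i] + r[k−i].
r[1] = 3
r[2] = max(3+3, 7+0) = 7
r[3] = max(3+7, 7+3, 11+0) = 11
r[4] = max(3+11, 7+7, 11+3, 14+0) = 14
r[5] = max(3+14, 7+11, 11+7, 14+3, 19+0) = 19
r[6] = max(3+19, 7+14, 11+11, 14+7, 19+3, 28+0) = 28
r[7] = max(3+28, 7+19, 11+14, …, 28+3, 16+0) = 31
r[8] = max(3+31, 7+28, 11+19, …, 16+3, 28+0) = 35
Maximum revenue is 35.
Now minimize piece count subject to staying optimal: for each k, pieces[k] = 1 + min over i with p[i]+r[k−i]=r[k] of pieces[k−i].
pieces[5] = 1
pieces[6] = 1
pieces[7] = 2
pieces[8] = 2

2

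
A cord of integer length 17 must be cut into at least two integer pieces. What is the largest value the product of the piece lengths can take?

486

Fill g[k] for k=2..17: at each k try every first piece i and multiply by the better of (k−i) uncut or g[k−i].
g[2] = 1·max(1,0) = 1·1 = 1
g[3] = 1·max(2,1) = 1·2 = 2
g[4] = 2·max(2,1) = 2·2 = 4
g[5] = 2·max(3,2) = 2·3 = 6
g[6] = 3·max(3,2) = 3·3 = 9
g[7] = 2·max(5,6) = 2·6 = 12
g[8] = 2·max(6,9) = 2·9 = 18
g[9] = 3·max(6,9) = 3·9 = 27
g[10] = 2·max(8,18) = 2·18 = 36
g[11] = 2·max(9,27) = 2·27 = 54
g[12] = 3·max(9,27) = 3·27 = 81
g[13] = 2·max(11,54) = 2·54 = 108
g[14] = 2·max(12,81) = 2·81 = 162
g[15] = 3·max(12,81) = 3·81 = 243
g[16] = 2·max(14,162) = 2·162 = 324
g[17] = 2·max(15,243) = 2·243 = 486
One optimal split: 3 + 3 + 3 + 3 + 3 + 2; product 3·3·3·3·3·2 = 486.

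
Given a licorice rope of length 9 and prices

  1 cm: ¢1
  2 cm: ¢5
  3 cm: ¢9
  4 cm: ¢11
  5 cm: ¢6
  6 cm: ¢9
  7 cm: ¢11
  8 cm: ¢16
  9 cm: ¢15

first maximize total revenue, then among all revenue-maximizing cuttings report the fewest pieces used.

Build r[k] bottom-up: r[k] = max over allowed piece i of (p[i] + r[k−i]).
r[1] = 1
r[2] = max(1+1, 5+0) = 5
r[3] = max(1+5, 5+1, 9+0) = 9
r[4] = max(1+9, 5+5, 9+1, 11+0) = 11
r[5] = max(1+11, 5+9, 9+5, 11+1, 6+0) = 14
r[6] = max(1+14, 5+11, 9+9, 11+5, 6+1, 9+0) = 18
r[7] = max(1+18, 5+14, 9+11, …, 9+1, 11+0) = 20
r[8] = max(1+20, 5+18, 9+14, …, 11+1, 16+0) = 23
r[9] = max(1+23, 5+20, 9+18, …, 16+1, 15+0) = 27
Maximum revenue is ¢27.
Now minimize piece count subject to staying optimal: for each k, pieces[k] = 1 + min over i with p[i]+r[k−i]=r[k] of pieces[k−i].
pieces[6] = 2
pieces[7] = 2
pieces[8] = 3
pieces[9] = 3

3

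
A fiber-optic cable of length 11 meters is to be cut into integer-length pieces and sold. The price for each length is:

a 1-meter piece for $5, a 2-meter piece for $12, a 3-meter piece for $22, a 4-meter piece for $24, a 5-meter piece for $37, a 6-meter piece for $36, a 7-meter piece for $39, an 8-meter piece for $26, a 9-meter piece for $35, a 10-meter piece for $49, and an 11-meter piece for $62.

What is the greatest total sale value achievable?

Build best[k] bottom-up: best[k] = max over allowed piece i of (p[i] + best[k−i]).
best[1] = 5
best[2] = max(5+5, 12+0) = 12
best[3] = max(5+12, 12+5, 22+0) = 22
best[4] = max(5+22, 12+12, 22+5, 24+0) = 27
best[5] = max(5+27, 12+22, 22+12, 24+5, 37+0) = 37
best[6] = max(5+37, 12+27, 22+22, 24+12, 37+5, 36+0) = 44
best[7] = max(5+44, 12+37, 22+27, …, 36+5, 39+0) = 49
best[8] = max(5+49, 12+44, 22+37, …, 39+5, 26+0) = 59
best[9] = max(5+59, 12+49, 22+44, …, 26+5, 35+0) = 66
best[10] = max(5+66, 12+59, 22+49, …, 35+5, 49+0) = 74
best[11] = max(5+74, 12+66, 22+59, …, 49+5, 62+0) = 81
One optimal cutting: 5 + 3 + 3 → $37 + $22 + $22 = $81.

81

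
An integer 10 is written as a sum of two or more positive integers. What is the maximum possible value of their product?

Fill prod[k] for k=2..10: at each k try every first piece i and multiply by the better of (k−i) uncut or prod[k−i].
prod[2] = 1·max(1,0) = 1·1 = 1
prod[3] = max(1·2, 2·1) = 2
prod[4] = max(1·3, 2·2, 3·1) = 4
prod[5] = max(1·4, 2·3, 3·2, 4·1) = 6
prod[6] = max(1·6, 2·4, 3·3, 4·2, 5·1) = 9
prod[7] = max(1·9, 2·6, 3·4, 4·3, 5·2, 6·1) = 12
prod[8] = max(1·12, 2·9, 3·6, …, 6·2, 7·1) = 18
prod[9] = max(1·18, 2·12, 3·9, …, 7·2, 8·1) = 27
prod[10] = max(1·27, 2·18, 3·12, …, 8·2, 9·1) = 36
One optimal split: 3 + 3 + 2 + 2; product 3·3·2·2 = 36.

36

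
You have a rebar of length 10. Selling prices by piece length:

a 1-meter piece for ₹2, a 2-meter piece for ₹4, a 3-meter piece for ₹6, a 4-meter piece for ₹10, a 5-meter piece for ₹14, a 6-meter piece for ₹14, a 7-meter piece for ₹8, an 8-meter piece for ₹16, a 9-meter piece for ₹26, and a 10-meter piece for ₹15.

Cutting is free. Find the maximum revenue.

28

Consider every possible first cut. r[k] is the best of p[i]+r[k−i] over all sellable i≤k.
r[1] = 2
r[2] = 4  (first piece 1, then r[1]=2)
r[3] = 6  (first piece 1, then r[2]=4)
r[4] = 10
r[5] = 14
r[6] = 16  (first piece 1, then r[5]=14)
r[7] = 18  (first piece 1, then r[6]=16)
r[8] = 20  (first piece 1, then r[7]=18)
r[9] = 26
r[10] = 28  (first piece 1, then r[9]=26)
One optimal cutting: 9 + 1 → ₹26 + ₹2 = ₹28.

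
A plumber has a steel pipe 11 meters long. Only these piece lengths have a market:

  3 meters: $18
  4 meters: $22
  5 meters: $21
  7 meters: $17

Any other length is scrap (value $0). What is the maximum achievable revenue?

62

Let r[k] be the best obtainable value from length k. For each k, try every first piece i and keep the best of price[i] + r[k−i].
r[1] = 0
r[2] = 0
r[3] = 18
r[4] = 22
r[5] = 22
r[6] = 36  (first piece 3, then r[3]=18)
r[7] = 40  (first piece 3, then r[4]=22)
r[8] = 44  (first piece 4, then r[4]=22)
r[9] = 54  (first piece 3, then r[6]=36)
r[10] = 58  (first piece 3, then r[7]=40)
r[11] = 62  (first piece 3, then r[8]=44)
One optimal cutting: 4 + 4 + 3 → $62.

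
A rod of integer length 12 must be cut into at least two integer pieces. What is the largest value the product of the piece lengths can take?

Fill f[k] for k=2..12: at each k try every first piece i and multiply by the better of (k−i) uncut or f[k−i].
Small cases: f[2]=1, f[3]=2, f[4]=4, f[5]=6, f[6]=9.
f[7] = 2×max(5,6) = 2×6 = 12
f[8] = 2×max(6,9) = 2×9 = 18
f[9] = 3×max(6,9) = 3×9 = 27
f[10] = 2×max(8,18) = 2×18 = 36
f[11] = 2×max(9,27) = 2×27 = 54
f[12] = 3×max(9,27) = 3×27 = 81
One optimal split: 3 + 3 + 3 + 3; product 3×3×3×3 = 81.

81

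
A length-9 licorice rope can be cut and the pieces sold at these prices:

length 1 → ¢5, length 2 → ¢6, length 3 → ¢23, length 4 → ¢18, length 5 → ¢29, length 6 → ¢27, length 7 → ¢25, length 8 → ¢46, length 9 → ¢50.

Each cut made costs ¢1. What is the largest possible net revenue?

67

Let v[k] be the best obtainable value from length k. For each k, try every first piece i and keep the best of price[i] + v[k−i] minus the 1 cut fee when i<k.
v[1] = 5
v[2] = max(5+5-1, 6+0) = 9
v[3] = max(5+9-1, 6+5-1, 23+0) = 23
v[4] = max(5+23-1, 6+9-1, 23+5-1, 18+0) = 27
v[5] = max(5+27-1, 6+23-1, 23+9-1, 18+5-1, 29+0) = 31
v[6] = max(5+31-1, 6+27-1, 23+23-1, 18+9-1, 29+5-1, 27+0) = 45
v[7] = max(5+45-1, 6+31-1, 23+27-1, …, 27+5-1, 25+0) = 49
v[8] = max(5+49-1, 6+45-1, 23+31-1, …, 25+5-1, 46+0) = 53
v[9] = max(5+53-1, 6+49-1, 23+45-1, …, 46+5-1, 50+0) = 67
One optimal plan: pieces 3 + 3 + 3 (2 cuts) → ¢69 − ¢2 = ¢67.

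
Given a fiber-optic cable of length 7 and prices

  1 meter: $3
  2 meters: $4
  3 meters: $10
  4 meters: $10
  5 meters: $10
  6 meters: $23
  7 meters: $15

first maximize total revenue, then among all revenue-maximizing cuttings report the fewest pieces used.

Build r[k] bottom-up: r[k] = max over allowed piece i of (p[i] + r[k−i]).
r[1] = 3
r[2] = 6  (first piece 1, then r[1]=3)
r[3] = 10
r[4] = 13  (first piece 1, then r[3]=10)
r[5] = 16  (first piece 1, then r[4]=13)
r[6] = 23
r[7] = 26  (first piece 1, then r[6]=23)
Maximum revenue is $26.
Now minimize piece count subject to staying optimal: for each k, pieces[k] = 1 + min over i with p[i]+r[k−i]=r[k] of pieces[k−i].
pieces[4] = 2
pieces[5] = 3
pieces[6] = 1
pieces[7] = 2

2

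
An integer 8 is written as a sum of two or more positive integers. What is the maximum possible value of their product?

18

Define f[k] = max over 1≤i<k of i · max(k−i, f[k−i]); the inner max lets the remainder stay uncut if that's better.
f[2] = 1*max(1,0) = 1*1 = 1
f[3] = 1*max(2,1) = 1*2 = 2
f[4] = 2*max(2,1) = 2*2 = 4
f[5] = 2*max(3,2) = 2*3 = 6
f[6] = 3*max(3,2) = 3*3 = 9
f[7] = 2*max(5,6) = 2*6 = 12
f[8] = 2*max(6,9) = 2*9 = 18
One optimal split: 3 + 3 + 2; product 3*3*2 = 18.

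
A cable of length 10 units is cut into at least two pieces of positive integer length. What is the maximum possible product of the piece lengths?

Fill f[k] for k=2..10: at each k try every first piece i and multiply by the better of (k−i) uncut or f[k−i].
f[2] = 1·max(1,0) = 1·1 = 1
f[3] = 1·max(2,1) = 1·2 = 2
f[4] = 2·max(2,1) = 2·2 = 4
f[5] = 2·max(3,2) = 2·3 = 6
f[6] = 3·max(3,2) = 3·3 = 9
f[7] = 2·max(5,6) = 2·6 = 12
f[8] = 2·max(6,9) = 2·9 = 18
f[9] = 3·max(6,9) = 3·9 = 27
f[10] = 2·max(8,18) = 2·18 = 36
One optimal split: 3 + 3 + 2 + 2; product 3·3·2·2 = 36.

36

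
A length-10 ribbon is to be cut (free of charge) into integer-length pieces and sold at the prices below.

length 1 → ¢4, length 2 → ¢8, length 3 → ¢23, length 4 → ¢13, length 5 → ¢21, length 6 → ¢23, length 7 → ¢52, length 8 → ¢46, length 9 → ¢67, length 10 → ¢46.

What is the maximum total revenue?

Let R[k] be the best obtainable value from length k. For each k, try every first piece i and keep the best of price[i] + R[k−i].
R[1] = 4
R[2] = max(4+4, 8+0) = 8
R[3] = max(4+8, 8+4, 23+0) = 23
R[4] = max(4+23, 8+8, 23+4, 13+0) = 27
R[5] = max(4+27, 8+23, 23+8, 13+4, 21+0) = 31
R[6] = max(4+31, 8+27, 23+23, 13+8, 21+4, 23+0) = 46
R[7] = max(4+46, 8+31, 23+27, …, 23+4, 52+0) = 52
R[8] = max(4+52, 8+46, 23+31, …, 52+4, 46+0) = 56
R[9] = max(4+56, 8+52, 23+46, …, 46+4, 67+0) = 69
R[10] = max(4+69, 8+56, 23+52, …, 67+4, 46+0) = 75
One optimal cutting: 7 + 3 → ¢52 + ¢23 = ¢75.

75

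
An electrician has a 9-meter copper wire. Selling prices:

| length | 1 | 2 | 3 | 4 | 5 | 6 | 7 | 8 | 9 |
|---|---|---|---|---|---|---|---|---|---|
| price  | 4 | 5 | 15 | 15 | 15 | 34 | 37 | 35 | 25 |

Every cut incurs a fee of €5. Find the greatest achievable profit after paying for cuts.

44

Consider every possible first cut. net[k] is the best of p[i]+net[k−i] over all sellable i≤k, charging 5 whenever i<k.
net[1] = 4
net[2] = max(4+4-5, 5+0) = 5
net[3] = max(4+5-5, 5+4-5, 15+0) = 15
net[4] = max(4+15-5, 5+5-5, 15+4-5, 15+0) = 15
net[5] = max(4+15-5, 5+15-5, 15+5-5, 15+4-5, 15+0) = 15
net[6] = max(4+15-5, 5+15-5, 15+15-5, 15+5-5, 15+4-5, 34+0) = 34
net[7] = max(4+34-5, 5+15-5, 15+15-5, …, 34+4-5, 37+0) = 37
net[8] = max(4+37-5, 5+34-5, 15+15-5, …, 37+4-5, 35+0) = 36
net[9] = max(4+36-5, 5+37-5, 15+34-5, …, 35+4-5, 25+0) = 44
One optimal plan: pieces 6 + 3 (1 cut) → €49 − €5 = €44.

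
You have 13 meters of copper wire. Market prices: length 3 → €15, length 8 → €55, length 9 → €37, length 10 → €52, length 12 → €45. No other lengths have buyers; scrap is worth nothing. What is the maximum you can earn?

Let best[k] be the best obtainable value from length k. For each k, try every first piece i and keep the best of price[i] + best[k−i].
best[1] = 0
best[2] = 0
best[3] = 15
best[4] = 15
best[5] = 15
best[6] = 30  (first piece 3, then best[3]=15)
best[7] = 30
best[8] = max(15+15, 55+0) = 55
best[9] = max(15+30, 55+0, 37+0) = 55
best[10] = max(15+30, 55+0, 37+0, 52+0) = 55
best[11] = max(15+55, 55+15, 37+0, 52+0) = 70
best[12] = max(15+55, 55+15, 37+15, 52+0, 45+0) = 70
best[13] = max(15+55, 55+15, 37+15, 52+15, 45+0) = 70
One optimal cutting: pieces 8 + 3 with 2 meters of scrap → €70.

70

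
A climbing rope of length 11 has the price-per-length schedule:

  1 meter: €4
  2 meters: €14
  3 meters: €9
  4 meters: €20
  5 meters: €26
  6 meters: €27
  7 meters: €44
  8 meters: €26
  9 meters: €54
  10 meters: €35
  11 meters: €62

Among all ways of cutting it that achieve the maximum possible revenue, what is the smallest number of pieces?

Build r[k] bottom-up: r[k] = max over allowed piece i of (p[i] + r[k−i]).
r[1] = 4
r[2] = max(4+4, 14+0) = 14
r[3] = max(4+14, 14+4, 9+0) = 18
r[4] = max(4+18, 14+14, 9+4, 20+0) = 28
r[5] = max(4+28, 14+18, 9+14, 20+4, 26+0) = 32
r[6] = max(4+32, 14+28, 9+18, 20+14, 26+4, 27+0) = 42
r[7] = max(4+42, 14+32, 9+28, …, 27+4, 44+0) = 46
r[8] = max(4+46, 14+42, 9+32, …, 44+4, 26+0) = 56
r[9] = max(4+56, 14+46, 9+42, …, 26+4, 54+0) = 60
r[10] = max(4+60, 14+56, 9+46, …, 54+4, 35+0) = 70
r[11] = max(4+70, 14+60, 9+56, …, 35+4, 62+0) = 74
Maximum revenue is €74.
Now minimize piece count subject to staying optimal: for each k, pieces[k] = 1 + min over i with p[i]+r[k−i]=r[k] of pieces[k−i].
pieces[8] = 4
pieces[9] = 5
pieces[10] = 5
pieces[11] = 6

6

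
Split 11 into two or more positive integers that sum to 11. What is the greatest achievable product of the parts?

54

Define f[k] = max over 1≤i<k of i · max(k−i, f[k−i]); the inner max lets the remainder stay uncut if that's better.
f[2] = 1×max(1,0) = 1×1 = 1
f[3] = 1×max(2,1) = 1×2 = 2
f[4] = 2×max(2,1) = 2×2 = 4
f[5] = 2×max(3,2) = 2×3 = 6
f[6] = 3×max(3,2) = 3×3 = 9
f[7] = 2×max(5,6) = 2×6 = 12
f[8] = 2×max(6,9) = 2×9 = 18
f[9] = 3×max(6,9) = 3×9 = 27
f[10] = 2×max(8,18) = 2×18 = 36
f[11] = 2×max(9,27) = 2×27 = 54
One optimal split: 3 + 3 + 3 + 2; product 3×3×3×2 = 54.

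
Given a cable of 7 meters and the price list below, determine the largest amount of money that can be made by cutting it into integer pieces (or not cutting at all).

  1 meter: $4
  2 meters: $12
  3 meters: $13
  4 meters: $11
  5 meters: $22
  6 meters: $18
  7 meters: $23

40

Build r[k] bottom-up: r[k] = max over allowed piece i of (p[i] + r[k−i]).
r[1] = 4
r[2] = max(4+4, 12+0) = 12
r[3] = max(4+12, 12+4, 13+0) = 16
r[4] = max(4+16, 12+12, 13+4, 11+0) = 24
r[5] = max(4+24, 12+16, 13+12, 11+4, 22+0) = 28
r[6] = max(4+28, 12+24, 13+16, 11+12, 22+4, 18+0) = 36
r[7] = max(4+36, 12+28, 13+24, …, 18+4, 23+0) = 40
One optimal cutting: 2 + 2 + 2 + 1 → $12 + $12 + $12 + $4 = $40.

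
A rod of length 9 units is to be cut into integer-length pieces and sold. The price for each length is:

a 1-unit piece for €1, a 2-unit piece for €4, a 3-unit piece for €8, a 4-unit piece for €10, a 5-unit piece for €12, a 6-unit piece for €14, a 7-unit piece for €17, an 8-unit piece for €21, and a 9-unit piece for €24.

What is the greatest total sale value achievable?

Consider every possible first cut. r[k] is the best of p[i]+r[k−i] over all sellable i≤k.
r[1] = 1
r[2] = 4
r[3] = 8
r[4] = 10
r[5] = 12  (first piece 2, then r[3]=8)
r[6] = 16  (first piece 3, then r[3]=8)
r[7] = 18  (first piece 3, then r[4]=10)
r[8] = 21
r[9] = 24  (first piece 3, then r[6]=16)
One optimal cutting: 3 + 3 + 3 → €8 + €8 + €8 = €24.

24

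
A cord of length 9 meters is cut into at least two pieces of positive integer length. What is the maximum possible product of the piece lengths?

Let P[k] be the best product for length k (with at least one cut). For each first piece i, the rest contributes max(k−i, P[k−i]).
P[2] = 1*max(1,0) = 1*1 = 1
P[3] = max(1*2, 2*1) = 2
P[4] = max(1*3, 2*2, 3*1) = 4
P[5] = max(1*4, 2*3, 3*2, 4*1) = 6
P[6] = max(1*6, 2*4, 3*3, 4*2, 5*1) = 9
P[7] = max(1*9, 2*6, 3*4, 4*3, 5*2, 6*1) = 12
P[8] = max(1*12, 2*9, 3*6, …, 6*2, 7*1) = 18
P[9] = max(1*18, 2*12, 3*9, …, 7*2, 8*1) = 27
One optimal split: 3 + 3 + 3; product 3*3*3 = 27.

27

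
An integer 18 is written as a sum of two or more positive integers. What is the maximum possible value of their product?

729

Define P[k] = max over 1≤i<k of i · max(k−i, P[k−i]); the inner max lets the remainder stay uncut if that's better.
P[2] = 1·max(1,0) = 1·1 = 1
P[3] = max(1·2, 2·1) = 2
P[4] = max(1·3, 2·2, 3·1) = 4
P[5] = max(1·4, 2·3, 3·2, 4·1) = 6
P[6] = max(1·6, 2·4, 3·3, 4·2, 5·1) = 9
P[7] = max(1·9, 2·6, 3·4, 4·3, 5·2, 6·1) = 12
P[8] = max(1·12, 2·9, 3·6, …, 6·2, 7·1) = 18
P[9] = max(1·18, 2·12, 3·9, …, 7·2, 8·1) = 27
P[10] = max(1·27, 2·18, 3·12, …, 8·2, 9·1) = 36
P[11] = max(1·36, 2·27, 3·18, …, 9·2, 10·1) = 54
P[12] = max(1·54, 2·36, 3·27, …, 10·2, 11·1) = 81
P[13] = max(1·81, 2·54, 3·36, …, 11·2, 12·1) = 108
P[14] = max(1·108, 2·81, 3·54, …, 12·2, 13·1) = 162
P[15] = max(1·162, 2·108, 3·81, …, 13·2, 14·1) = 243
P[16] = max(1·243, 2·162, 3·108, …, 14·2, 15·1) = 324
P[17] = max(1·324, 2·243, 3·162, …, 15·2, 16·1) = 486
P[18] = max(1·486, 2·324, 3·243, …, 16·2, 17·1) = 729
One optimal split: 3 + 3 + 3 + 3 + 3 + 3; product 3·3·3·3·3·3 = 729.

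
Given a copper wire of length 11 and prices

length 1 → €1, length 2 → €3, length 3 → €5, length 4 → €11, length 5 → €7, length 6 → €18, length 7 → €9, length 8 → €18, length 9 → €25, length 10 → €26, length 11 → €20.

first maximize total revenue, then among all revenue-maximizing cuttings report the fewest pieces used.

Consider every possible first cut. r[k] is the best of p[i]+r[k−i] over all sellable i≤k.
r[1] = 1
r[2] = max(1+1, 3+0) = 3
r[3] = max(1+3, 3+1, 5+0) = 5
r[4] = max(1+5, 3+3, 5+1, 11+0) = 11
r[5] = max(1+11, 3+5, 5+3, 11+1, 7+0) = 12
r[6] = max(1+12, 3+11, 5+5, 11+3, 7+1, 18+0) = 18
r[7] = max(1+18, 3+12, 5+11, …, 18+1, 9+0) = 19
r[8] = max(1+19, 3+18, 5+12, …, 9+1, 18+0) = 22
r[9] = max(1+22, 3+19, 5+18, …, 18+1, 25+0) = 25
r[10] = max(1+25, 3+22, 5+19, …, 25+1, 26+0) = 29
r[11] = max(1+29, 3+25, 5+22, …, 26+1, 20+0) = 30
Maximum revenue is €30.
Now minimize piece count subject to staying optimal: for each k, pieces[k] = 1 + min over i with p[i]+r[k−i]=r[k] of pieces[k−i].
pieces[8] = 2
pieces[9] = 1
pieces[10] = 2
pieces[11] = 3

3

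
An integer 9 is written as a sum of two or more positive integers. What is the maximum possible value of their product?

27

Let f[k] be the best product for length k (with at least one cut). For each first piece i, the rest contributes max(k−i, f[k−i]).
f[2] = 1*max(1,0) = 1*1 = 1
f[3] = 1*max(2,1) = 1*2 = 2
f[4] = 2*max(2,1) = 2*2 = 4
f[5] = 2*max(3,2) = 2*3 = 6
f[6] = 3*max(3,2) = 3*3 = 9
f[7] = 2*max(5,6) = 2*6 = 12
f[8] = 2*max(6,9) = 2*9 = 18
f[9] = 3*max(6,9) = 3*9 = 27
One optimal split: 3 + 3 + 3; product 3*3*3 = 27.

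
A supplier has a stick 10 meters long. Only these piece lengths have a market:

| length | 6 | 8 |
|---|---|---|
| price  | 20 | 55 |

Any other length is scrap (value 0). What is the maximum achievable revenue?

55

Let best[k] be the best obtainable value from length k. For each k, try every first piece i and keep the best of price[i] + best[k−i].
best[1] = 0
best[2] = 0
best[3] = 0
best[4] = 0
best[5] = 0
best[6] = 20
best[7] = 20
best[8] = max(20+0, 55+0) = 55
best[9] = max(20+0, 55+0) = 55
best[10] = max(20+0, 55+0) = 55
One optimal cutting: pieces 8 with 2 meters of scrap → 55.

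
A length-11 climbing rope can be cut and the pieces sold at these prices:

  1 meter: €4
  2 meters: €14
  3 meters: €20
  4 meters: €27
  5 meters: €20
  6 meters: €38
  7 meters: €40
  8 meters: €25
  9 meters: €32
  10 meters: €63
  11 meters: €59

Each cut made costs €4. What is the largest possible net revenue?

Build net[k] bottom-up: net[k] = max over allowed piece i of (p[i] + net[k−i]) − 4 per cut.
net[1] = 4
net[2] = 14
net[3] = 20
net[4] = 27
net[5] = 30  (first piece 2, then net[3]=20)
net[6] = 38
net[7] = 43  (first piece 3, then net[4]=27)
net[8] = 50  (first piece 4, then net[4]=27)
net[9] = 54  (first piece 3, then net[6]=38)
net[10] = 63
net[11] = 66  (first piece 3, then net[8]=50)
One optimal plan: pieces 4 + 4 + 3 (2 cuts) → €74 − €8 = €66.

66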